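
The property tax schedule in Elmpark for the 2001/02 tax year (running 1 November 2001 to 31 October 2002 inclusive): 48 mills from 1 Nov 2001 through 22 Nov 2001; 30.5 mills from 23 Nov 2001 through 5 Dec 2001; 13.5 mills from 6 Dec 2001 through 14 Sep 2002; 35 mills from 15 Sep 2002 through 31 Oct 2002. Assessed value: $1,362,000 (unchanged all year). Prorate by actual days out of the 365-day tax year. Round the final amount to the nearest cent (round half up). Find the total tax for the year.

1 Nov – 22 Nov 2001: 22 days at 48 mills → $1,362,000 × 4.8% × 22/365 = $3,940.4712
23 Nov – 5 Dec 2001: 13 days at 30.5 mills → $1,362,000 × 3.05% × 13/365 = $1,479.5425
6 Dec 2001 – 14 Sep 2002: 283 days at 13.5 mills → $1,362,000 × 1.35% × 283/365 = $14,256.2219
15 Sep – 31 Oct 2002: 47 days at 35 mills → $1,362,000 × 3.5% × 47/365 = $6,138.3288
Total = $25,814.5644

$25,814.56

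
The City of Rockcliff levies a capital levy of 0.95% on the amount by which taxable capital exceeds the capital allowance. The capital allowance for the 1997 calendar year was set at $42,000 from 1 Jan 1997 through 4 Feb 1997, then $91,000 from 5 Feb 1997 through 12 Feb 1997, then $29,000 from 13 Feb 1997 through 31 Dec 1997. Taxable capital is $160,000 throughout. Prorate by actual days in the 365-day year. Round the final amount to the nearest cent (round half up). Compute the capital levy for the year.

1 Jan – 4 Feb 1997: 35 days, exemption $42,000 → ($160,000 − $42,000) × 0.95% × 35/365 = $107.4932
5 Feb – 12 Feb 1997: 8 days, exemption $91,000 → ($160,000 − $91,000) × 0.95% × 8/365 = $14.3671
13 Feb – 31 Dec 1997: 322 days, exemption $29,000 → ($160,000 − $29,000) × 0.95% × 322/365 = $1,097.8877
Total = $1,219.7479

$1,219.75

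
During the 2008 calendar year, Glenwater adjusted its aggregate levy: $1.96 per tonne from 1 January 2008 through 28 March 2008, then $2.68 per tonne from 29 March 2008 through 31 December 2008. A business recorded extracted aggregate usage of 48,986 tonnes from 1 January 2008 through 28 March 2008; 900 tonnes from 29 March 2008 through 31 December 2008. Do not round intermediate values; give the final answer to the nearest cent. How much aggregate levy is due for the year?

1 January – 28 March 2008: 48,986 tonnes at $1.96/tonne → $96,012.56
29 March – 31 December 2008: 900 tonnes at $2.68/tonne → $2,412.00

$98,424.56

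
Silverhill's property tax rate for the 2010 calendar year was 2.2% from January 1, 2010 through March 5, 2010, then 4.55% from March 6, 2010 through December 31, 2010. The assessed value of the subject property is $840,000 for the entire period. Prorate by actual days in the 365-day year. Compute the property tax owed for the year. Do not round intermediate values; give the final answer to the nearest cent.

$34,758.74

January 1 – March 5, 2010: 64 days at 2.2% → $840,000 × 2.2% × 64/365 = $3,240.3288
March 6 – December 31, 2010: 301 days at 4.55% → $840,000 × 4.55% × 301/365 = $31,518.4110
Total = $34,758.7397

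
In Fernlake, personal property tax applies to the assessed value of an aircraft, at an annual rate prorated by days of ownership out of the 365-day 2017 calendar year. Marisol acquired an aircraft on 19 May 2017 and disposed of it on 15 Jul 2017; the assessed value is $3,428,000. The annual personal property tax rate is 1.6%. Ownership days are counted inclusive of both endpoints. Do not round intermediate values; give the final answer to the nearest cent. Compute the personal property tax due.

Days held (19 May – 15 Jul 2017): 58 out of 365
Tax = $3,428,000 × 1.6% × 58/365 = $8,715.5726

$8,715.57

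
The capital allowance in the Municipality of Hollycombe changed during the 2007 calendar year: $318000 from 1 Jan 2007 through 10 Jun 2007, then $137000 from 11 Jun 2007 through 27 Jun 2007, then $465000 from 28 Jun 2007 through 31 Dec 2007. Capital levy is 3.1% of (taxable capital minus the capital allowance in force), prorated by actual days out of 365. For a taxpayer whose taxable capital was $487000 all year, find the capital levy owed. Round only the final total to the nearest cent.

$3165.65

1 Jan – 10 Jun 2007: 161 days, exemption $318000 → ($487000 − $318000) × 3.1% × 161/365 = $2310.9014
11 Jun – 27 Jun 2007: 17 days, exemption $137000 → ($487000 − $137000) × 3.1% × 17/365 = $505.3425
28 Jun – 31 Dec 2007: 187 days, exemption $465000 → ($487000 − $465000) × 3.1% × 187/365 = $349.4082
Total = $3165.6521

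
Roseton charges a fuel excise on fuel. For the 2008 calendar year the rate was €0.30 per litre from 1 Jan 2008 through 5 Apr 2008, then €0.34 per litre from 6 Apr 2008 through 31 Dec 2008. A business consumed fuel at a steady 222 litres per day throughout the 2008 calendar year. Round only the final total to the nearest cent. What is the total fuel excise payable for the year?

€26,773.20

1 Jan – 5 Apr 2008: 96 days × 222 litres/day = 21,312 litres at €0.30/litre → €6,393.60
6 Apr – 31 Dec 2008: 270 days × 222 litres/day = 59,940 litres at €0.34/litre → €20,379.60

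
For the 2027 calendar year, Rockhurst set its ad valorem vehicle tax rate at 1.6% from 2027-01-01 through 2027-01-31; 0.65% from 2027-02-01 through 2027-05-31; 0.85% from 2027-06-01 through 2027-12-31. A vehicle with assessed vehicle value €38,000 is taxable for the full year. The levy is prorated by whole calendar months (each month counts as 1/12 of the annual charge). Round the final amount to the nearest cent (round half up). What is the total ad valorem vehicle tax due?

€321.42

2027-01-01 to 2027-01-31: 1 month at 1.6% → €38,000 × 1.6% × 1/12 = €50.6667
2027-02-01 to 2027-05-31: 4 months at 0.65% → €38,000 × 0.65% × 4/12 = €82.3333
2027-06-01 to 2027-12-31: 7 months at 0.85% → €38,000 × 0.85% × 7/12 = €188.4167
Total = €321.4167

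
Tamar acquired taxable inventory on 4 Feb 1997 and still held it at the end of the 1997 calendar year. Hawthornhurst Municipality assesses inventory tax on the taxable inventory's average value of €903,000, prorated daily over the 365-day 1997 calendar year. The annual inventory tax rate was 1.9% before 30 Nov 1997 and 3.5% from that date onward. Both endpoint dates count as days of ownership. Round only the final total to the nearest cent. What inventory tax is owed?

4 Feb – 29 Nov 1997: 299 days at 1.9% → €903,000 × 1.9% × 299/365 = €14,054.6384
30 Nov – 31 Dec 1997: 32 days at 3.5% → €903,000 × 3.5% × 32/365 = €2,770.8493
Total = €16,825.4877

€16,825.49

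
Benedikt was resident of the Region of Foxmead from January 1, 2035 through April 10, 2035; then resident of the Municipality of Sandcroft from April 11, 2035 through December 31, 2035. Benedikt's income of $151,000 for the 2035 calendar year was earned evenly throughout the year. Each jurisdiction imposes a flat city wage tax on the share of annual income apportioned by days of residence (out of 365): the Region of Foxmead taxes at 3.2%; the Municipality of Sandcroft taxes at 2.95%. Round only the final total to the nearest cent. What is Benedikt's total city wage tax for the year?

The Region of Foxmead, January 1 – April 10, 2035: 100 days → $151,000 × 3.2% × 100/365 = $1,323.8356
The Municipality of Sandcroft, April 11 – December 31, 2035: 265 days → $151,000 × 2.95% × 265/365 = $3,234.0890
Total = $4,557.9247

$4,557.92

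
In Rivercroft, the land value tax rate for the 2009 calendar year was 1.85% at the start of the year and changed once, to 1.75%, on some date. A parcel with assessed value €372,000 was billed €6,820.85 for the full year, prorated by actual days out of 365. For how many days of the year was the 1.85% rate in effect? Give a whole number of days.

305 days

Let d = days at the first rate; then 365 − d days at the second rate.
€372,000 × [1.85%·d + 1.75%·(365−d)] / 365 = €6,820.85
Solving gives d = 305, so the new rate took effect on 2 November 2009.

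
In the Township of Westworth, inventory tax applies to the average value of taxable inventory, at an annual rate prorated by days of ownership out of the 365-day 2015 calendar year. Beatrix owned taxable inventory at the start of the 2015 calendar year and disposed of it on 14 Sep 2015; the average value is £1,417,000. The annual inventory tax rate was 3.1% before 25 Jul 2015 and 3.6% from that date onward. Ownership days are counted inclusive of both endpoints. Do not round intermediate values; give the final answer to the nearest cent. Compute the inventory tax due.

£31,938.79

1 Jan – 24 Jul 2015: 205 days at 3.1% → £1,417,000 × 3.1% × 205/365 = £24,671.3288
25 Jul – 14 Sep 2015: 52 days at 3.6% → £1,417,000 × 3.6% × 52/365 = £7,267.4630
Total = £31,938.7918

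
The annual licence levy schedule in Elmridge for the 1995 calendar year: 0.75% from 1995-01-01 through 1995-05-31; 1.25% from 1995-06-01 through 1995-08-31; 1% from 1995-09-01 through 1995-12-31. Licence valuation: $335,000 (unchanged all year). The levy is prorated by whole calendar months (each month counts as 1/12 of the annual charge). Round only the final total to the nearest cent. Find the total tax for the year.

1995-01-01 to 1995-05-31: 5 months at 0.75% → $335,000 × 0.75% × 5/12 = $1,046.8750
1995-06-01 to 1995-08-31: 3 months at 1.25% → $335,000 × 1.25% × 3/12 = $1,046.8750
1995-09-01 to 1995-12-31: 4 months at 1% → $335,000 × 1% × 4/12 = $1,116.6667
Total = $3,210.4167

$3,210.42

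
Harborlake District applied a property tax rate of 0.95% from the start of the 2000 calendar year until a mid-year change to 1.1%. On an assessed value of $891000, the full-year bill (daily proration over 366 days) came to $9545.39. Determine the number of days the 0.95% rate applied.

70 days

Let d = days at the first rate; then 366 − d days at the second rate.
$891000 × [0.95%·d + 1.1%·(366−d)] / 366 = $9545.39
Solving gives d = 70, so the new rate took effect on March 11, 2000.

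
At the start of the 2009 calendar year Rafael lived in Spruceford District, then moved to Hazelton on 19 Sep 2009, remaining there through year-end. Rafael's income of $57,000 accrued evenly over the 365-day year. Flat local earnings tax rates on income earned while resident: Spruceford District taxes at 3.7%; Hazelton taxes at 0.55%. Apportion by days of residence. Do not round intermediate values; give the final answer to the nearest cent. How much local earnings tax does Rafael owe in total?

Spruceford District, 1 Jan – 18 Sep 2009: 261 days → $57,000 × 3.7% × 261/365 = $1,508.0795
Hazelton, 19 Sep – 31 Dec 2009: 104 days → $57,000 × 0.55% × 104/365 = $89.3260
Total = $1,597.4055

$1,597.41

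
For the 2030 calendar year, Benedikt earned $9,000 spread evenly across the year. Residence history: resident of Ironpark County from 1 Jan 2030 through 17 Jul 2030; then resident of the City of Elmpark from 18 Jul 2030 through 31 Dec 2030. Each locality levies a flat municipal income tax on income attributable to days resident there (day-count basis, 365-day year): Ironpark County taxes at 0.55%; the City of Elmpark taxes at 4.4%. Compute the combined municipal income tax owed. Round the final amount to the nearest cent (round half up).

$208.04

Ironpark County, 1 Jan – 17 Jul 2030: 198 days → $9,000 × 0.55% × 198/365 = $26.8521
The City of Elmpark, 18 Jul – 31 Dec 2030: 167 days → $9,000 × 4.4% × 167/365 = $181.1836
Total = $208.0356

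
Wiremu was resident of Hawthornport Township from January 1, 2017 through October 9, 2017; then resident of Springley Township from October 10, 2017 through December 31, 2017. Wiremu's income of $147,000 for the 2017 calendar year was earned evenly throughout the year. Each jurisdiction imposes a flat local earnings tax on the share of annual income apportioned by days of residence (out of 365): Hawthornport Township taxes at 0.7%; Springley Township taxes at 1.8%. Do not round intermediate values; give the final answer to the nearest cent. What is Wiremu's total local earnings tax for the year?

$1,396.70

Hawthornport Township, January 1 – October 9, 2017: 282 days → $147,000 × 0.7% × 282/365 = $795.0082
Springley Township, October 10 – December 31, 2017: 83 days → $147,000 × 1.8% × 83/365 = $601.6932
Total = $1,396.7014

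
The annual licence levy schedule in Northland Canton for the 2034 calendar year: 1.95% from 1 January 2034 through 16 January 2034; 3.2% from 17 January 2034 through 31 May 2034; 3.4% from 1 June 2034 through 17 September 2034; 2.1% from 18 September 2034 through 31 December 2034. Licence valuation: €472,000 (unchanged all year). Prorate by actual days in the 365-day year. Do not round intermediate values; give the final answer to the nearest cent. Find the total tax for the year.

€13,633.69

1 January – 16 January 2034: 16 days at 1.95% → €472,000 × 1.95% × 16/365 = €403.4630
17 January – 31 May 2034: 135 days at 3.2% → €472,000 × 3.2% × 135/365 = €5,586.4110
1 June – 17 September 2034: 109 days at 3.4% → €472,000 × 3.4% × 109/365 = €4,792.4164
18 September – 31 December 2034: 105 days at 2.1% → €472,000 × 2.1% × 105/365 = €2,851.3973
Total = €13,633.6877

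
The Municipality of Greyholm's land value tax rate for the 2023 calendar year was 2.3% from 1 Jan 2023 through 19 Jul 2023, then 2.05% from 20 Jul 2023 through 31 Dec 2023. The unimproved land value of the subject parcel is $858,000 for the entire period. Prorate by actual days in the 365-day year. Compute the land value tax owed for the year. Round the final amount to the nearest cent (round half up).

1 Jan – 19 Jul 2023: 200 days at 2.3% → $858,000 × 2.3% × 200/365 = $10,813.1507
20 Jul – 31 Dec 2023: 165 days at 2.05% → $858,000 × 2.05% × 165/365 = $7,951.1918
Total = $18,764.3425

$18,764.34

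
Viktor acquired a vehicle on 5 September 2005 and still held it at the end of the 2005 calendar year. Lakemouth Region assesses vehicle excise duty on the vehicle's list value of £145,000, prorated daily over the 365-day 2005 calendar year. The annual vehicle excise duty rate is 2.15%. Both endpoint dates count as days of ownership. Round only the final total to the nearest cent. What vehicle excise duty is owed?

Days held (5 September – 31 December 2005): 118 out of 365
Tax = £145,000 × 2.15% × 118/365 = £1,007.8493

£1,007.85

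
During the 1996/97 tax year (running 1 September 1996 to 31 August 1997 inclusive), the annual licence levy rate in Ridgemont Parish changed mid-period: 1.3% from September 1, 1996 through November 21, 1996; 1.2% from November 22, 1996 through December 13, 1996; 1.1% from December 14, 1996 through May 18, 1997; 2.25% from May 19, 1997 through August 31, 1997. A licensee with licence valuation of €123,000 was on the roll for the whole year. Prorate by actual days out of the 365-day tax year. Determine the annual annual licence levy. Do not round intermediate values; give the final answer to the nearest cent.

€1,822.59

September 1 – November 21, 1996: 82 days at 1.3% → €123,000 × 1.3% × 82/365 = €359.2274
November 22 – December 13, 1996: 22 days at 1.2% → €123,000 × 1.2% × 22/365 = €88.9644
December 14, 1996 – May 18, 1997: 156 days at 1.1% → €123,000 × 1.1% × 156/365 = €578.2685
May 19 – August 31, 1997: 105 days at 2.25% → €123,000 × 2.25% × 105/365 = €796.1301
Total = €1,822.5904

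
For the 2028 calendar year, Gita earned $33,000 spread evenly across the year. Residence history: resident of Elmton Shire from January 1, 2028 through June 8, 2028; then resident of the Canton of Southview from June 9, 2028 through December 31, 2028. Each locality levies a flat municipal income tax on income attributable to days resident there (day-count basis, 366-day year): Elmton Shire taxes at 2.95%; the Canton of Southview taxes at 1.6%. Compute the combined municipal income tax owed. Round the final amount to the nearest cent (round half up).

$722.75

Elmton Shire, January 1 – June 8, 2028: 160 days → $33,000 × 2.95% × 160/366 = $425.5738
The Canton of Southview, June 9 – December 31, 2028: 206 days → $33,000 × 1.6% × 206/366 = $297.1803
Total = $722.7541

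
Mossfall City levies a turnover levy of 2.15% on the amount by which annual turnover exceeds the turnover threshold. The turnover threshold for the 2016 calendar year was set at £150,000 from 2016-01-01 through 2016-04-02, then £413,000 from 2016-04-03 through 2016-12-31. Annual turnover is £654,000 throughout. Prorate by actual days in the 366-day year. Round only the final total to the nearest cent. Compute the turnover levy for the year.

£6,618.30

2016-01-01 to 2016-04-02: 93 days, exemption £150,000 → (£654,000 − £150,000) × 2.15% × 93/366 = £2,753.4098
2016-04-03 to 2016-12-31: 273 days, exemption £413,000 → (£654,000 − £413,000) × 2.15% × 273/366 = £3,864.8893
Total = £6,618.2992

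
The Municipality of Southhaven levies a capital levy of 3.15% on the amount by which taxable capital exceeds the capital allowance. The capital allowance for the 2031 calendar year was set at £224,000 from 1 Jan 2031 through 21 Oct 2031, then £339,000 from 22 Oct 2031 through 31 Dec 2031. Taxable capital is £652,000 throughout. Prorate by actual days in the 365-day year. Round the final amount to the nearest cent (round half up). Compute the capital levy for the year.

£12,777.35

1 Jan – 21 Oct 2031: 294 days, exemption £224,000 → (£652,000 − £224,000) × 3.15% × 294/365 = £10,859.4740
22 Oct – 31 Dec 2031: 71 days, exemption £339,000 → (£652,000 − £339,000) × 3.15% × 71/365 = £1,917.8753
Total = £12,777.3493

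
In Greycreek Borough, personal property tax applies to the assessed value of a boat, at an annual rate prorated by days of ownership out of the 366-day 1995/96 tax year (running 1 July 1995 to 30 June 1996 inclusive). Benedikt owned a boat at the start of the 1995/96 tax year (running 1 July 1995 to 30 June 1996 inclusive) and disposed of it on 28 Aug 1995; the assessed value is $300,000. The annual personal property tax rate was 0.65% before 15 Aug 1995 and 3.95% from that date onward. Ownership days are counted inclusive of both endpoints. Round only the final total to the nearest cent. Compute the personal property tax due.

1 Jul – 14 Aug 1995: 45 days at 0.65% → $300,000 × 0.65% × 45/366 = $239.7541
15 Aug – 28 Aug 1995: 14 days at 3.95% → $300,000 × 3.95% × 14/366 = $453.2787
Total = $693.0328

$693.03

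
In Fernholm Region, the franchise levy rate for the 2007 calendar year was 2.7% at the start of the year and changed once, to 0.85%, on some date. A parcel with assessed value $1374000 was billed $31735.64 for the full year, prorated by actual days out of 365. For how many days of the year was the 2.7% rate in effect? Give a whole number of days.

288 days

Let d = days at the first rate; then 365 − d days at the second rate.
$1374000 × [2.7%·d + 0.85%·(365−d)] / 365 = $31735.64
Solving gives d = 288, so the new rate took effect on 16 October 2007.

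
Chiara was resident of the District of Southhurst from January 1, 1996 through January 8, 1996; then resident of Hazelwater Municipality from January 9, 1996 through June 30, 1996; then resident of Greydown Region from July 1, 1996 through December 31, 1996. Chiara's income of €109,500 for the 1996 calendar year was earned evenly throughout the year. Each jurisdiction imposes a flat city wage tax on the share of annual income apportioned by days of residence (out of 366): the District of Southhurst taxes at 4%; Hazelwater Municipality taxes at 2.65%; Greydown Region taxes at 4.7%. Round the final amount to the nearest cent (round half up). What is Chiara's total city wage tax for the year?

€4,062.57

The District of Southhurst, January 1 – January 8, 1996: 8 days → €109,500 × 4% × 8/366 = €95.7377
Hazelwater Municipality, January 9 – June 30, 1996: 174 days → €109,500 × 2.65% × 174/366 = €1,379.5205
Greydown Region, July 1 – December 31, 1996: 184 days → €109,500 × 4.7% × 184/366 = €2,587.3115
Total = €4,062.5697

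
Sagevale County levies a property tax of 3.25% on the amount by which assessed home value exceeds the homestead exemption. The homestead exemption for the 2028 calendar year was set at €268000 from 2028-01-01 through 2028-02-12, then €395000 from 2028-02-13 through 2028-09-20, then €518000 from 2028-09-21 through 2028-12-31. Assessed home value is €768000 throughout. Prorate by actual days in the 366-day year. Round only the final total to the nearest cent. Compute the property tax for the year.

€11493.37

2028-01-01 to 2028-02-12: 43 days, exemption €268000 → (€768000 − €268000) × 3.25% × 43/366 = €1909.1530
2028-02-13 to 2028-09-20: 221 days, exemption €395000 → (€768000 − €395000) × 3.25% × 221/366 = €7319.8702
2028-09-21 to 2028-12-31: 102 days, exemption €518000 → (€768000 − €518000) × 3.25% × 102/366 = €2264.3443
Total = €11493.3675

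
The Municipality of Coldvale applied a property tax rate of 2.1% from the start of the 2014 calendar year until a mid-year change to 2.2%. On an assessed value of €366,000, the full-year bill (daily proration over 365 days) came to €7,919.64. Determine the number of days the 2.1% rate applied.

132 days

Let d = days at the first rate; then 365 − d days at the second rate.
€366,000 × [2.1%·d + 2.2%·(365−d)] / 365 = €7,919.64
Solving gives d = 132, so the new rate took effect on May 13, 2014.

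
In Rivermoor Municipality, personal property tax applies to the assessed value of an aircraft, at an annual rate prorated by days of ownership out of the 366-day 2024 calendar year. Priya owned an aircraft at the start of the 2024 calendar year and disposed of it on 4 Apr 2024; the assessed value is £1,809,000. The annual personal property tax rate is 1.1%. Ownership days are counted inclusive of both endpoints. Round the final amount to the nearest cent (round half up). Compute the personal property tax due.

£5,165.04

Days held (1 Jan – 4 Apr 2024): 95 out of 366
Tax = £1,809,000 × 1.1% × 95/366 = £5,165.0410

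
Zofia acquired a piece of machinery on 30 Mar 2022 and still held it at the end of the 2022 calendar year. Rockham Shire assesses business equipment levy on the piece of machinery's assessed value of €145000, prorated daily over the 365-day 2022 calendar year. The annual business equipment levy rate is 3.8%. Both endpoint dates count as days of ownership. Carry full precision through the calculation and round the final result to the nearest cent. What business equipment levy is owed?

€4181.56

Days held (30 Mar – 31 Dec 2022): 277 out of 365
Tax = €145000 × 3.8% × 277/365 = €4181.5616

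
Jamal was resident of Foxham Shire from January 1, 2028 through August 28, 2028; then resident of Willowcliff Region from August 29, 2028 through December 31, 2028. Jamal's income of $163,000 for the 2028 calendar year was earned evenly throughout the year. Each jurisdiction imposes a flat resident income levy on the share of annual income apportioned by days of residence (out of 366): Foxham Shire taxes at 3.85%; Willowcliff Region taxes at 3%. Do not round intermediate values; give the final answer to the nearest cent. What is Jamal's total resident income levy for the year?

Foxham Shire, January 1 – August 28, 2028: 241 days → $163,000 × 3.85% × 241/366 = $4,132.2281
Willowcliff Region, August 29 – December 31, 2028: 125 days → $163,000 × 3% × 125/366 = $1,670.0820
Total = $5,802.3101

$5,802.31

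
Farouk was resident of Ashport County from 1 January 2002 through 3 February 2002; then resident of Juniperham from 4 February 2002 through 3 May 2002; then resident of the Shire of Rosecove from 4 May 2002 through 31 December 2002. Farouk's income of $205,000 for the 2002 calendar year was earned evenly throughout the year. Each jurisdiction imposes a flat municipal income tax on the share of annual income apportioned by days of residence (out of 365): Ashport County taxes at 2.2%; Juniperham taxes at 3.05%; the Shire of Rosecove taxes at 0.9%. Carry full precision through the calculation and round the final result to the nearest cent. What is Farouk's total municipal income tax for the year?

$3,167.95

Ashport County, 1 January – 3 February 2002: 34 days → $205,000 × 2.2% × 34/365 = $420.1096
Juniperham, 4 February – 3 May 2002: 89 days → $205,000 × 3.05% × 89/365 = $1,524.5822
The Shire of Rosecove, 4 May – 31 December 2002: 242 days → $205,000 × 0.9% × 242/365 = $1,223.2603
Total = $3,167.9521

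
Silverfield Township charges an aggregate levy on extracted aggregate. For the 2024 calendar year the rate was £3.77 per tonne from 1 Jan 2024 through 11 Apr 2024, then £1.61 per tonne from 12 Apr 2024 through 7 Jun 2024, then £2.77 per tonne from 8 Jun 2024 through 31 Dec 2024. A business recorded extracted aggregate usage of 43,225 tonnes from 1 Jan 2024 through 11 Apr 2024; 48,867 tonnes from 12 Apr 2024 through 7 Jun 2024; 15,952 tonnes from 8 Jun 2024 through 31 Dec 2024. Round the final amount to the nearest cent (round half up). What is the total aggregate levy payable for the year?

£285821.16

1 Jan – 11 Apr 2024: 43,225 tonnes at £3.77/tonne → £162958.25
12 Apr – 7 Jun 2024: 48,867 tonnes at £1.61/tonne → £78675.87
8 Jun – 31 Dec 2024: 15,952 tonnes at £2.77/tonne → £44187.04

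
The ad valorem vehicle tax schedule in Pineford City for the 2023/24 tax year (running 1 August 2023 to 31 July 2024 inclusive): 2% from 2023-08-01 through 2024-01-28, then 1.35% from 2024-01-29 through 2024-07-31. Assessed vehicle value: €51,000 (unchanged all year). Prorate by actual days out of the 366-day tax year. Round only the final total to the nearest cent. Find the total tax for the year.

2023-08-01 to 2024-01-28: 181 days at 2% → €51,000 × 2% × 181/366 = €504.4262
2024-01-29 to 2024-07-31: 185 days at 1.35% → €51,000 × 1.35% × 185/366 = €348.0123
Total = €852.4385

€852.44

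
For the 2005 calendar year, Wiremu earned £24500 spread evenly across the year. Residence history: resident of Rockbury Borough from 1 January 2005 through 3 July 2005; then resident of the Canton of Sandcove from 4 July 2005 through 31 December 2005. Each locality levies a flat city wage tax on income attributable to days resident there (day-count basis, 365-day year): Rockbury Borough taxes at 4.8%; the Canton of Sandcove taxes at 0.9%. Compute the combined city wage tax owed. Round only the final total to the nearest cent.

Rockbury Borough, 1 January – 3 July 2005: 184 days → £24500 × 4.8% × 184/365 = £592.8329
The Canton of Sandcove, 4 July – 31 December 2005: 181 days → £24500 × 0.9% × 181/365 = £109.3438
Total = £702.1767

£702.18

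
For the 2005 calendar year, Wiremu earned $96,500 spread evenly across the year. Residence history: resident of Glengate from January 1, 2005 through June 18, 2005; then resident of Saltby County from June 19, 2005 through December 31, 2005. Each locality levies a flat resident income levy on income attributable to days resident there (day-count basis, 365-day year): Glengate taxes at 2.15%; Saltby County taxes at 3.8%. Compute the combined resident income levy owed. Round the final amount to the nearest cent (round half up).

Glengate, January 1 – June 18, 2005: 169 days → $96,500 × 2.15% × 169/365 = $960.6377
Saltby County, June 19 – December 31, 2005: 196 days → $96,500 × 3.8% × 196/365 = $1,969.1288
Total = $2,929.7664

$2,929.77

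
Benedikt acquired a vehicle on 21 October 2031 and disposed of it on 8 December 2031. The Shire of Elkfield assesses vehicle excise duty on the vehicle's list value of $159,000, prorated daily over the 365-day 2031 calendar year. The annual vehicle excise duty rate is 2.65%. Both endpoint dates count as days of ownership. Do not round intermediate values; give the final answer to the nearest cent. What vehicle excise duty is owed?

$565.65

Days held (21 October – 8 December 2031): 49 out of 365
Tax = $159,000 × 2.65% × 49/365 = $565.6479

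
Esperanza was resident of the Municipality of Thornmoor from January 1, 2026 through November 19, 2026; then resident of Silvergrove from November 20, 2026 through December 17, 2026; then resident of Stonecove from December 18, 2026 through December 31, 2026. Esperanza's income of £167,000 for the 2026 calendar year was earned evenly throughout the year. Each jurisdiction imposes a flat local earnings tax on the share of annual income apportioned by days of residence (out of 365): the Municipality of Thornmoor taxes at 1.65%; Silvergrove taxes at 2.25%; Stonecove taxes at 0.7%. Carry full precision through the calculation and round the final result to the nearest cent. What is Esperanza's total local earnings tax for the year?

£2,771.51

The Municipality of Thornmoor, January 1 – November 19, 2026: 323 days → £167,000 × 1.65% × 323/365 = £2,438.4288
Silvergrove, November 20 – December 17, 2026: 28 days → £167,000 × 2.25% × 28/365 = £288.2466
Stonecove, December 18 – December 31, 2026: 14 days → £167,000 × 0.7% × 14/365 = £44.8384
Total = £2,771.5137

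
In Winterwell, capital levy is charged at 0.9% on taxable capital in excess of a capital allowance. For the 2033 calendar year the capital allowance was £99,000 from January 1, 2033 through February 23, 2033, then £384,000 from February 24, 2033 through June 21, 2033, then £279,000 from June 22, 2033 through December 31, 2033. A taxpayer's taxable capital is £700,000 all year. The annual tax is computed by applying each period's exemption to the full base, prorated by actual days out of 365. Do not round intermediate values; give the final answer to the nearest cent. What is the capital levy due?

January 1 – February 23, 2033: 54 days, exemption £99,000 → (£700,000 − £99,000) × 0.9% × 54/365 = £800.2356
February 24 – June 21, 2033: 118 days, exemption £384,000 → (£700,000 − £384,000) × 0.9% × 118/365 = £919.4301
June 22 – December 31, 2033: 193 days, exemption £279,000 → (£700,000 − £279,000) × 0.9% × 193/365 = £2,003.4986
Total = £3,723.1644

£3,723.16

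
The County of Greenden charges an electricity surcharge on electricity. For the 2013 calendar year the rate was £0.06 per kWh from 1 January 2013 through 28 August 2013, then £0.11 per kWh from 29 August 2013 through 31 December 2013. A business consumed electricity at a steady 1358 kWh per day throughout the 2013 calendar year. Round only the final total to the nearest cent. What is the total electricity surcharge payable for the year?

£38227.70

1 January – 28 August 2013: 240 days × 1358 kWh/day = 325,920 kWh at £0.06/kWh → £19555.20
29 August – 31 December 2013: 125 days × 1358 kWh/day = 169,750 kWh at £0.11/kWh → £18672.50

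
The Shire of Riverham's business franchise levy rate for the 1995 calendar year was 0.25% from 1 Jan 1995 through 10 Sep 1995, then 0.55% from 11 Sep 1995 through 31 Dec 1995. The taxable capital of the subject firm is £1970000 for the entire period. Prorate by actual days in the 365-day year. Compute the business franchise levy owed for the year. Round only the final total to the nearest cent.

1 Jan – 10 Sep 1995: 253 days at 0.25% → £1970000 × 0.25% × 253/365 = £3413.7671
11 Sep – 31 Dec 1995: 112 days at 0.55% → £1970000 × 0.55% × 112/365 = £3324.7123
Total = £6738.4795

£6738.48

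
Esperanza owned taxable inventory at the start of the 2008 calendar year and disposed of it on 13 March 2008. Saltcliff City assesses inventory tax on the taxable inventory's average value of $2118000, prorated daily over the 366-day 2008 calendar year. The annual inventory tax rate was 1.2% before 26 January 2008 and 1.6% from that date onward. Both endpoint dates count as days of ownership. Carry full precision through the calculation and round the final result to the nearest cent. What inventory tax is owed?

1 January – 25 January 2008: 25 days at 1.2% → $2118000 × 1.2% × 25/366 = $1736.0656
26 January – 13 March 2008: 48 days at 1.6% → $2118000 × 1.6% × 48/366 = $4444.3279
Total = $6180.3934

$6180.39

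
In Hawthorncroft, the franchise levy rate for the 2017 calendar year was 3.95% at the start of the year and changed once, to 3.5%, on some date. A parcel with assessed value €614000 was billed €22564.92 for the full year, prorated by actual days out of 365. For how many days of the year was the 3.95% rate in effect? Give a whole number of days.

Let d = days at the first rate; then 365 − d days at the second rate.
€614000 × [3.95%·d + 3.5%·(365−d)] / 365 = €22564.92
Solving gives d = 142, so the new rate took effect on 23 May 2017.

142 days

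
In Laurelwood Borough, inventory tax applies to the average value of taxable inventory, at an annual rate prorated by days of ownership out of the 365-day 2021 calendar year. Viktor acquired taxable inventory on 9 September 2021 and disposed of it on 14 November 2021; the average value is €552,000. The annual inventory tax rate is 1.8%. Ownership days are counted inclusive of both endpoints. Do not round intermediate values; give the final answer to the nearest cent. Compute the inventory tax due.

Days held (9 September – 14 November 2021): 67 out of 365
Tax = €552,000 × 1.8% × 67/365 = €1,823.8685

€1,823.87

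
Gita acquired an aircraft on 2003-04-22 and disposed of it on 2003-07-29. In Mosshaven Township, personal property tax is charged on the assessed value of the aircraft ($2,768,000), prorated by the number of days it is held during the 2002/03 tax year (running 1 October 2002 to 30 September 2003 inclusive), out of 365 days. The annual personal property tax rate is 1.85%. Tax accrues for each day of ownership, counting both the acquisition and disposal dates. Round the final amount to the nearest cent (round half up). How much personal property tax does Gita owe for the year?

$13,889.29

Days held (2003-04-22 to 2003-07-29): 99 out of 365
Tax = $2,768,000 × 1.85% × 99/365 = $13,889.2932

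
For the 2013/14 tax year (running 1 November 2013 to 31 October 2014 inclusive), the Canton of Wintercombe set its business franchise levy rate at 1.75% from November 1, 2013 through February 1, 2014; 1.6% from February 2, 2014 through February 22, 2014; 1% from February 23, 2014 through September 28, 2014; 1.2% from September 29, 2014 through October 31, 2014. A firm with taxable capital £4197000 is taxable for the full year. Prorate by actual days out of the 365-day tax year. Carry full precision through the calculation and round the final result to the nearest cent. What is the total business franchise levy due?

November 1, 2013 – February 1, 2014: 93 days at 1.75% → £4197000 × 1.75% × 93/365 = £18714.0205
February 2 – February 22, 2014: 21 days at 1.6% → £4197000 × 1.6% × 21/365 = £3863.5397
February 23 – September 28, 2014: 218 days at 1% → £4197000 × 1% × 218/365 = £25067.0137
September 29 – October 31, 2014: 33 days at 1.2% → £4197000 × 1.2% × 33/365 = £4553.4575
Total = £52198.0315

£52198.03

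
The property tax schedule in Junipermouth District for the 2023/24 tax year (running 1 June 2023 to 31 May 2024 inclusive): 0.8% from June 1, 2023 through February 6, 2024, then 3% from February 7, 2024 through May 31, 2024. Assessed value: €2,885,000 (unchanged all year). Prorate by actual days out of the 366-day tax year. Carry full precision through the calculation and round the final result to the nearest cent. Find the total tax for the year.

€43,022.76

June 1, 2023 – February 6, 2024: 251 days at 0.8% → €2,885,000 × 0.8% × 251/366 = €15,828.0874
February 7 – May 31, 2024: 115 days at 3% → €2,885,000 × 3% × 115/366 = €27,194.6721
Total = €43,022.7596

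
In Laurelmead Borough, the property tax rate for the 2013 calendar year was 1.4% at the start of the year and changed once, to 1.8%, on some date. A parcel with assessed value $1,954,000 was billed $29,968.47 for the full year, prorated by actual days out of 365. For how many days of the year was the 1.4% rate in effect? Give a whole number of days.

Let d = days at the first rate; then 365 − d days at the second rate.
$1,954,000 × [1.4%·d + 1.8%·(365−d)] / 365 = $29,968.47
Solving gives d = 243, so the new rate took effect on September 1, 2013.

243 days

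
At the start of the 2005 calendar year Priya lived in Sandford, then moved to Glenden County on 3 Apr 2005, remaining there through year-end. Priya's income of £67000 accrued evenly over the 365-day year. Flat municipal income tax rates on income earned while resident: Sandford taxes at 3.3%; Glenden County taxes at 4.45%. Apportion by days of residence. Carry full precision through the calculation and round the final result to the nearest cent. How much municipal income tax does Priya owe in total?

£2787.29

Sandford, 1 Jan – 2 Apr 2005: 92 days → £67000 × 3.3% × 92/365 = £557.2932
Glenden County, 3 Apr – 31 Dec 2005: 273 days → £67000 × 4.45% × 273/365 = £2229.9986
Total = £2787.2918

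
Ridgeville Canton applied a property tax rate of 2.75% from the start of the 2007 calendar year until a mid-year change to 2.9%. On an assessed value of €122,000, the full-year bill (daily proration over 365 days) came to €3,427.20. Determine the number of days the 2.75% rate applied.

221 days

Let d = days at the first rate; then 365 − d days at the second rate.
€122,000 × [2.75%·d + 2.9%·(365−d)] / 365 = €3,427.20
Solving gives d = 221, so the new rate took effect on August 10, 2007.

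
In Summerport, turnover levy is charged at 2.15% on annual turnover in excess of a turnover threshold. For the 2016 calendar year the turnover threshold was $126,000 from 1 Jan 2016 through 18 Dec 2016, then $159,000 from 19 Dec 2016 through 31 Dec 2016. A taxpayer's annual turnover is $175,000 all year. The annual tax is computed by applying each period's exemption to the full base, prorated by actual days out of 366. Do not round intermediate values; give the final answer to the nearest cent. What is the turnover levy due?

$1,028.30

1 Jan – 18 Dec 2016: 353 days, exemption $126,000 → ($175,000 − $126,000) × 2.15% × 353/366 = $1,016.0806
19 Dec – 31 Dec 2016: 13 days, exemption $159,000 → ($175,000 − $159,000) × 2.15% × 13/366 = $12.2186
Total = $1,028.2992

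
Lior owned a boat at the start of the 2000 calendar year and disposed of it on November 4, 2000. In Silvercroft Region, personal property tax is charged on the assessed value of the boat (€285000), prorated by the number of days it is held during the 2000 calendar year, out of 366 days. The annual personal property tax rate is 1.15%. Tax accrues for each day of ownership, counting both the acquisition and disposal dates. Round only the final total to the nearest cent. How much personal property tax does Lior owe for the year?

Days held (January 1 – November 4, 2000): 309 out of 366
Tax = €285000 × 1.15% × 309/366 = €2767.0697

€2767.07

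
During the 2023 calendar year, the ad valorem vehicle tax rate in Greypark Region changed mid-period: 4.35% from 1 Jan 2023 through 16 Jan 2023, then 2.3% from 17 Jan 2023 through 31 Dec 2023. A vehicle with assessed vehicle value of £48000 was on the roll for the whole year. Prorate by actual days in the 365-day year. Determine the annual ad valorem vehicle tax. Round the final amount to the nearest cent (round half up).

£1147.13

1 Jan – 16 Jan 2023: 16 days at 4.35% → £48000 × 4.35% × 16/365 = £91.5288
17 Jan – 31 Dec 2023: 349 days at 2.3% → £48000 × 2.3% × 349/365 = £1055.6055
Total = £1147.1342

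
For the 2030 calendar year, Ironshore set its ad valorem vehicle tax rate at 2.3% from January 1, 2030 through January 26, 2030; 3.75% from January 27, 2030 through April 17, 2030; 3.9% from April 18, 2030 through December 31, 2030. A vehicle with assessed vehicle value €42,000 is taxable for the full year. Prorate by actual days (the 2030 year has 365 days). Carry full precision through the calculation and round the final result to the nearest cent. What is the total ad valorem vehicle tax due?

January 1 – January 26, 2030: 26 days at 2.3% → €42,000 × 2.3% × 26/365 = €68.8110
January 27 – April 17, 2030: 81 days at 3.75% → €42,000 × 3.75% × 81/365 = €349.5205
April 18 – December 31, 2030: 258 days at 3.9% → €42,000 × 3.9% × 258/365 = €1,157.8192
Total = €1,576.1507

€1,576.15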